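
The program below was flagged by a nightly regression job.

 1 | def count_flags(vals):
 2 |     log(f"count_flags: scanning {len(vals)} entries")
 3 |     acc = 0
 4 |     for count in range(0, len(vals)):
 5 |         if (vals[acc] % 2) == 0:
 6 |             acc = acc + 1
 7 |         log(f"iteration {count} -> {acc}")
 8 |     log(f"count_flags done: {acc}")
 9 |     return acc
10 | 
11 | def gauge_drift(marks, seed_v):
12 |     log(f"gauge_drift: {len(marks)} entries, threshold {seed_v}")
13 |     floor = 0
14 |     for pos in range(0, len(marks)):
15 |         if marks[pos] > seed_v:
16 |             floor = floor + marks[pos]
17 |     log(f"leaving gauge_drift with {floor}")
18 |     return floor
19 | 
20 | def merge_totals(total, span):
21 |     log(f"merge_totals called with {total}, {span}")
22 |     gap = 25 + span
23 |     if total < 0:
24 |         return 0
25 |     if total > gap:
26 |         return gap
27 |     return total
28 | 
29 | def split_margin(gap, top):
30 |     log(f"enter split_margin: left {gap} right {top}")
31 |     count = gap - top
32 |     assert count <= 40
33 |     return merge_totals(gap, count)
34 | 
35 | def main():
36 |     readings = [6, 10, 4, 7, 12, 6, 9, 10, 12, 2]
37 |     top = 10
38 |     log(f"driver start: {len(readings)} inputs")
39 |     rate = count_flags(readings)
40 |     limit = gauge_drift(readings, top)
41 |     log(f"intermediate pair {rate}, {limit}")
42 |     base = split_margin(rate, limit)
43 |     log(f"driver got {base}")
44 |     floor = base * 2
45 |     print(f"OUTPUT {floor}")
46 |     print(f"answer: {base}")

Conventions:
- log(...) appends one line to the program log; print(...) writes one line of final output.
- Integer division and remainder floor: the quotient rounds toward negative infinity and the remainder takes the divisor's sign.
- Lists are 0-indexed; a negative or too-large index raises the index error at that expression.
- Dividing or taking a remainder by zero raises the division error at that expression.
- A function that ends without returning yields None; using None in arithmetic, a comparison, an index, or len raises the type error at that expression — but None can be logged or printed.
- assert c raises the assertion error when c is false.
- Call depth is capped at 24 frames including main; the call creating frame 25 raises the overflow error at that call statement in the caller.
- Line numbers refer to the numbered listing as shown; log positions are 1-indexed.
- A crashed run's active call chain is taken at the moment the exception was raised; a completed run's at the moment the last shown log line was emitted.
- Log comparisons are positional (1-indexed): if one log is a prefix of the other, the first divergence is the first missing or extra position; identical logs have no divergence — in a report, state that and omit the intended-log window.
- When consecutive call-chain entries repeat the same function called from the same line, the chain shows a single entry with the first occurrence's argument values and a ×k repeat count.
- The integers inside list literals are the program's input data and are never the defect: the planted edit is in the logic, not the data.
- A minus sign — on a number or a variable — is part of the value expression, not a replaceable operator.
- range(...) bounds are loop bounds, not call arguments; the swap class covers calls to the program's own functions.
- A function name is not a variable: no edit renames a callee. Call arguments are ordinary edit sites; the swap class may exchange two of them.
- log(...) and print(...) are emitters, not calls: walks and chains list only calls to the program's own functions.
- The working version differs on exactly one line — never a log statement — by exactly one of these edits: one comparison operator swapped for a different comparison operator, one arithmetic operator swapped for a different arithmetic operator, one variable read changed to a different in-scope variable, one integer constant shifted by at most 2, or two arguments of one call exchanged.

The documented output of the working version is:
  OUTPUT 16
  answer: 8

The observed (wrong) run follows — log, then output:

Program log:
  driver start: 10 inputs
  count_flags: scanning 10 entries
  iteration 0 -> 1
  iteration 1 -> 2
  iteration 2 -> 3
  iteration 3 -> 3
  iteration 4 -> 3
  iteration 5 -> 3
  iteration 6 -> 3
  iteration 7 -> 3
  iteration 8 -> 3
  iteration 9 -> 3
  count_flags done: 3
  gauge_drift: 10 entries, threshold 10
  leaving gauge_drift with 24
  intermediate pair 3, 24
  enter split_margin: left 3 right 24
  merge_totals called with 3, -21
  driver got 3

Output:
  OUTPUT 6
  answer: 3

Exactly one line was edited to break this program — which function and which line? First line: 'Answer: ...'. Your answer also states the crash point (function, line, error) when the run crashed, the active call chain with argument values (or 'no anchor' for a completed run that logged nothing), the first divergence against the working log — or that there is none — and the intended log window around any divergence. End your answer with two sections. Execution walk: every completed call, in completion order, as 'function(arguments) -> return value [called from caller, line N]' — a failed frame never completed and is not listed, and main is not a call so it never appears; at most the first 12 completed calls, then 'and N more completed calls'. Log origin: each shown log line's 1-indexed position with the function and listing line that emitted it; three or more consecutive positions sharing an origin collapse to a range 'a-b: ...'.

Answer: the defect is in count_flags at line 5.
Core observation: The earliest visible damage is log position 7 — 'iteration 4 -> 3' rather than the intended 'iteration 4 -> 4'.
Call chain: main.
First divergence: position 7; shown 'iteration 4 -> 3' vs intended 'iteration 4 -> 4'.
Intended log window:
  5: iteration 2 -> 3
  6: iteration 3 -> 3
  7: iteration 4 -> 4
  8: iteration 5 -> 5
Execution walk:
  count_flags([6, 10, 4, 7, 12, 6, 9, 10, 12, 2]) -> 3  [called from main, line 39]
  gauge_drift([6, 10, 4, 7, 12, 6, 9, 10, 12, 2], 10) -> 24  [called from main, line 40]
  merge_totals(3, -21) -> 3  [called from split_margin, line 33]
  split_margin(3, 24) -> 3  [called from main, line 42]
Origin of each log line:
  1: logged in main at line 38
  2: logged in count_flags at line 2
  3-12: logged in count_flags at line 7
  13: logged in count_flags at line 8
  14: logged in gauge_drift at line 12
  15: logged in gauge_drift at line 17
  16: logged in main at line 41
  17: logged in split_margin at line 30
  18: logged in merge_totals at line 21
  19: logged in main at line 43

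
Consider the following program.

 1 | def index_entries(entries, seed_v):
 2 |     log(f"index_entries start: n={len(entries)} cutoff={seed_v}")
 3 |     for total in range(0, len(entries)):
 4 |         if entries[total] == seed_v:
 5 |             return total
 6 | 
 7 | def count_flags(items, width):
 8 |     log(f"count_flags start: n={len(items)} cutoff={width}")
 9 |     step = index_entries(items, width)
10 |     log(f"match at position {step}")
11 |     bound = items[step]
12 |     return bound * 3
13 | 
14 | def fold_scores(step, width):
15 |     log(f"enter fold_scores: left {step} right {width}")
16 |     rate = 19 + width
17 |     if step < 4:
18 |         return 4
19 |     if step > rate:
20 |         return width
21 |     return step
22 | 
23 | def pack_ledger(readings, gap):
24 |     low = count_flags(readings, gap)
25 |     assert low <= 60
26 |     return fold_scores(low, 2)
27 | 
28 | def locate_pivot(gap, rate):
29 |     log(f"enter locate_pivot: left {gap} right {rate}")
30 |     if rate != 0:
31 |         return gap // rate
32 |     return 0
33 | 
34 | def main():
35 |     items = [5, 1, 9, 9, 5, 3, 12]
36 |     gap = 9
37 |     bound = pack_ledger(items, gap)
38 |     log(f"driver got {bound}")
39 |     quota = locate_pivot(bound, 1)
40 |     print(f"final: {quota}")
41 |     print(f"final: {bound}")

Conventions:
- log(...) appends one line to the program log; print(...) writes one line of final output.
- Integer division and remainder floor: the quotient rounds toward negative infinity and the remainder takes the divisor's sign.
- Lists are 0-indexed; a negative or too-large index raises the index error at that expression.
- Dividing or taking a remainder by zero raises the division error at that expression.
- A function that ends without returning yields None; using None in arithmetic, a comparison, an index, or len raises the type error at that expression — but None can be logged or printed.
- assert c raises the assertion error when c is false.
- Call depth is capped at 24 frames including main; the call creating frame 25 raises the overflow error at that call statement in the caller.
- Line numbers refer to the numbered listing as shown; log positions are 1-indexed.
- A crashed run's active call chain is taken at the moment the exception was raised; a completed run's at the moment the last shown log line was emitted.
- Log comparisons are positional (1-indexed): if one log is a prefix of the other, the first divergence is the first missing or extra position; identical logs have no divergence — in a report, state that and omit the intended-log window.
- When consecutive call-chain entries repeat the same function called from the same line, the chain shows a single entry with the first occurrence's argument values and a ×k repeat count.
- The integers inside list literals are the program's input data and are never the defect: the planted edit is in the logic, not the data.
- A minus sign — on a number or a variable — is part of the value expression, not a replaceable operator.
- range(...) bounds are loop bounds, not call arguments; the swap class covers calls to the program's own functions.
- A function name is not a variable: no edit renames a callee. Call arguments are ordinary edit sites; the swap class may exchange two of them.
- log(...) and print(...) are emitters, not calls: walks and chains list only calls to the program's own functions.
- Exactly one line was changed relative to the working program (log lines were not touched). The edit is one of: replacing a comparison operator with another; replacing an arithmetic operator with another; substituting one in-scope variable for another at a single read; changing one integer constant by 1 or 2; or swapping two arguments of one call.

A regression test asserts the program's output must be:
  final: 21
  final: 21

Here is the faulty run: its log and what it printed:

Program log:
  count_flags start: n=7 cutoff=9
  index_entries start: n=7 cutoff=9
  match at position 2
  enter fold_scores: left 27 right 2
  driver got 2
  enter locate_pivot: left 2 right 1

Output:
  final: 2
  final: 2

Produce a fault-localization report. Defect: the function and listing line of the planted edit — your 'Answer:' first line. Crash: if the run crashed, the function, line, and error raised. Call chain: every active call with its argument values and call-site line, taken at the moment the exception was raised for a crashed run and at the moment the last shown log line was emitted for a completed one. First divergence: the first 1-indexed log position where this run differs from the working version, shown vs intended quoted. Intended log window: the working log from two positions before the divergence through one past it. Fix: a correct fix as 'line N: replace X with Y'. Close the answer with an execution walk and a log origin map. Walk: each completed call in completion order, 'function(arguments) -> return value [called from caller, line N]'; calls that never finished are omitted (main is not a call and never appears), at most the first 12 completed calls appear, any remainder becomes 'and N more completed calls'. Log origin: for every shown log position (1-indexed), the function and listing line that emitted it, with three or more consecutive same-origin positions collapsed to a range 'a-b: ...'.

Answer: the defect is in fold_scores at line 20.
Key observation: The earliest visible damage is log position 5 — 'driver got 2' rather than the intended 'driver got 21'.
Call chain: main -> locate_pivot(2, 1) (called at line 39).
First divergence: position 5 — the shown line 'driver got 2' should read 'driver got 21'.
Intended log window:
  3: match at position 2
  4: enter fold_scores: left 27 right 2
  5: driver got 21
  6: enter locate_pivot: left 21 right 1
Execution walk:
  index_entries([5, 1, 9, 9, 5, 3, 12], 9) -> 2  [called from count_flags, line 9]
  count_flags([5, 1, 9, 9, 5, 3, 12], 9) -> 27  [called from pack_ledger, line 24]
  fold_scores(27, 2) -> 2  [called from pack_ledger, line 26]
  pack_ledger([5, 1, 9, 9, 5, 3, 12], 9) -> 2  [called from main, line 37]
  locate_pivot(2, 1) -> 2  [called from main, line 39]
Log line origins:
  1 — count_flags, line 8
  2 — index_entries, line 2
  3 — count_flags, line 10
  4 — fold_scores, line 15
  5 — main, line 38
  6 — locate_pivot, line 29
A correct fix: line 20: replace `width` with `rate`.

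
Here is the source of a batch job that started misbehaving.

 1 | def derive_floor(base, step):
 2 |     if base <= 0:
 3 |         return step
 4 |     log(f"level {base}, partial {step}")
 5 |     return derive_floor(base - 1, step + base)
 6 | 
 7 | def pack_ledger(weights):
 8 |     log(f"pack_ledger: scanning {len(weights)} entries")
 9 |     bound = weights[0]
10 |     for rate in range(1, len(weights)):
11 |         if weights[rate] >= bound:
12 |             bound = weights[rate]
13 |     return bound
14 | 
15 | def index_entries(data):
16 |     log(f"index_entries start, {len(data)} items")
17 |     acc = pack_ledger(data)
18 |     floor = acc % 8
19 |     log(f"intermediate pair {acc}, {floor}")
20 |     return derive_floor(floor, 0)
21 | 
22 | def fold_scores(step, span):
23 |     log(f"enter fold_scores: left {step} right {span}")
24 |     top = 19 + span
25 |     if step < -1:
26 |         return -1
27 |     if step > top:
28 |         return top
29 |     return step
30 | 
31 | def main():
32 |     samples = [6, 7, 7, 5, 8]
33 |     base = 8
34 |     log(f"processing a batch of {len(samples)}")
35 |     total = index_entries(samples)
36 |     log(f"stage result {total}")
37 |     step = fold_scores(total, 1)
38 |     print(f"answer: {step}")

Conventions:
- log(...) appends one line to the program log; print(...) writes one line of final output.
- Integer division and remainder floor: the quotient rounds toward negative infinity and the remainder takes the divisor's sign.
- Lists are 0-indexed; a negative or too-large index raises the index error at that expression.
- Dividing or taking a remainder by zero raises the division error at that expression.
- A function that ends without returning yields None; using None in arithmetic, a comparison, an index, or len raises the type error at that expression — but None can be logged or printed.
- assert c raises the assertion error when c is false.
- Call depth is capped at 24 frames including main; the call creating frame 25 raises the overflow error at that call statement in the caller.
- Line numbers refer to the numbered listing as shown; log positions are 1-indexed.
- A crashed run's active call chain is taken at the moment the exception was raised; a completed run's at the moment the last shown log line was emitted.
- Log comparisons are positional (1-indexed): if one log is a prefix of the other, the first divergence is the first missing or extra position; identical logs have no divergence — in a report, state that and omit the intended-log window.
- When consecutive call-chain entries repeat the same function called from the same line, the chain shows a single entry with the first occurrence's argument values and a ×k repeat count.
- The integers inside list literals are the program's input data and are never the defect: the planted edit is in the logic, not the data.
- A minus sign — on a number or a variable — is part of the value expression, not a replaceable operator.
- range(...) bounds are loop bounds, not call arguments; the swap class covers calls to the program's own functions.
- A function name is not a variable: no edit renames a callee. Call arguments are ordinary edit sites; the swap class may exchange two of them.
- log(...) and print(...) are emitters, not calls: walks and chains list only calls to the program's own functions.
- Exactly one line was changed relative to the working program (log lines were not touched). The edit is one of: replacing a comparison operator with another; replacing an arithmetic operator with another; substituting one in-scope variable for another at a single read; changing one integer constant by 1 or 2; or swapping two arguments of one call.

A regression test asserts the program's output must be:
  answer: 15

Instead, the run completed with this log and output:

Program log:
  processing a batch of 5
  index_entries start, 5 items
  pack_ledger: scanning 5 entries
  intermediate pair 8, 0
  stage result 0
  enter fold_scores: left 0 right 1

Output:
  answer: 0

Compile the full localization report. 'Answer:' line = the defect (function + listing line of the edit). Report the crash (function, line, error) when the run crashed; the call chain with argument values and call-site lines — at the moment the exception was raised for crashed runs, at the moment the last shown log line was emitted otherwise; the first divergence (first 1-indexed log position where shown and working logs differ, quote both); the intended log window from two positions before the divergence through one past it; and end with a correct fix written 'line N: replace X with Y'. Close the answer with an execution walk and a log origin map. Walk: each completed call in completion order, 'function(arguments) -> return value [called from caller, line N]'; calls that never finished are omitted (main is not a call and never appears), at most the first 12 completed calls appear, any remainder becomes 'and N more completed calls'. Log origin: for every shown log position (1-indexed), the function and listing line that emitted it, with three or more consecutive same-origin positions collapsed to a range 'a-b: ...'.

Answer: the defect is in pack_ledger at line 11.
Core observation: At log position 4 the runs split — shown 'intermediate pair 8, 0', but the working version logs 'intermediate pair 5, 5'.
Call chain: main -> fold_scores(0, 1) (called at line 37).
First divergence: position 4 — shown 'intermediate pair 8, 0', intended 'intermediate pair 5, 5'.
Intended log window:
  2: index_entries start, 5 items
  3: pack_ledger: scanning 5 entries
  4: intermediate pair 5, 5
  5: level 5, partial 0
Execution walk:
  pack_ledger([6, 7, 7, 5, 8]) -> 8  [called from index_entries, line 17]
  derive_floor(0, 0) -> 0  [called from index_entries, line 20]
  index_entries([6, 7, 7, 5, 8]) -> 0  [called from main, line 35]
  fold_scores(0, 1) -> 0  [called from main, line 37]
Log line origins:
  1: from main, line 34
  2: from index_entries, line 16
  3: from pack_ledger, line 8
  4: from index_entries, line 19
  5: from main, line 36
  6: from fold_scores, line 23
A correct fix: line 11: replace `>=` with `<`.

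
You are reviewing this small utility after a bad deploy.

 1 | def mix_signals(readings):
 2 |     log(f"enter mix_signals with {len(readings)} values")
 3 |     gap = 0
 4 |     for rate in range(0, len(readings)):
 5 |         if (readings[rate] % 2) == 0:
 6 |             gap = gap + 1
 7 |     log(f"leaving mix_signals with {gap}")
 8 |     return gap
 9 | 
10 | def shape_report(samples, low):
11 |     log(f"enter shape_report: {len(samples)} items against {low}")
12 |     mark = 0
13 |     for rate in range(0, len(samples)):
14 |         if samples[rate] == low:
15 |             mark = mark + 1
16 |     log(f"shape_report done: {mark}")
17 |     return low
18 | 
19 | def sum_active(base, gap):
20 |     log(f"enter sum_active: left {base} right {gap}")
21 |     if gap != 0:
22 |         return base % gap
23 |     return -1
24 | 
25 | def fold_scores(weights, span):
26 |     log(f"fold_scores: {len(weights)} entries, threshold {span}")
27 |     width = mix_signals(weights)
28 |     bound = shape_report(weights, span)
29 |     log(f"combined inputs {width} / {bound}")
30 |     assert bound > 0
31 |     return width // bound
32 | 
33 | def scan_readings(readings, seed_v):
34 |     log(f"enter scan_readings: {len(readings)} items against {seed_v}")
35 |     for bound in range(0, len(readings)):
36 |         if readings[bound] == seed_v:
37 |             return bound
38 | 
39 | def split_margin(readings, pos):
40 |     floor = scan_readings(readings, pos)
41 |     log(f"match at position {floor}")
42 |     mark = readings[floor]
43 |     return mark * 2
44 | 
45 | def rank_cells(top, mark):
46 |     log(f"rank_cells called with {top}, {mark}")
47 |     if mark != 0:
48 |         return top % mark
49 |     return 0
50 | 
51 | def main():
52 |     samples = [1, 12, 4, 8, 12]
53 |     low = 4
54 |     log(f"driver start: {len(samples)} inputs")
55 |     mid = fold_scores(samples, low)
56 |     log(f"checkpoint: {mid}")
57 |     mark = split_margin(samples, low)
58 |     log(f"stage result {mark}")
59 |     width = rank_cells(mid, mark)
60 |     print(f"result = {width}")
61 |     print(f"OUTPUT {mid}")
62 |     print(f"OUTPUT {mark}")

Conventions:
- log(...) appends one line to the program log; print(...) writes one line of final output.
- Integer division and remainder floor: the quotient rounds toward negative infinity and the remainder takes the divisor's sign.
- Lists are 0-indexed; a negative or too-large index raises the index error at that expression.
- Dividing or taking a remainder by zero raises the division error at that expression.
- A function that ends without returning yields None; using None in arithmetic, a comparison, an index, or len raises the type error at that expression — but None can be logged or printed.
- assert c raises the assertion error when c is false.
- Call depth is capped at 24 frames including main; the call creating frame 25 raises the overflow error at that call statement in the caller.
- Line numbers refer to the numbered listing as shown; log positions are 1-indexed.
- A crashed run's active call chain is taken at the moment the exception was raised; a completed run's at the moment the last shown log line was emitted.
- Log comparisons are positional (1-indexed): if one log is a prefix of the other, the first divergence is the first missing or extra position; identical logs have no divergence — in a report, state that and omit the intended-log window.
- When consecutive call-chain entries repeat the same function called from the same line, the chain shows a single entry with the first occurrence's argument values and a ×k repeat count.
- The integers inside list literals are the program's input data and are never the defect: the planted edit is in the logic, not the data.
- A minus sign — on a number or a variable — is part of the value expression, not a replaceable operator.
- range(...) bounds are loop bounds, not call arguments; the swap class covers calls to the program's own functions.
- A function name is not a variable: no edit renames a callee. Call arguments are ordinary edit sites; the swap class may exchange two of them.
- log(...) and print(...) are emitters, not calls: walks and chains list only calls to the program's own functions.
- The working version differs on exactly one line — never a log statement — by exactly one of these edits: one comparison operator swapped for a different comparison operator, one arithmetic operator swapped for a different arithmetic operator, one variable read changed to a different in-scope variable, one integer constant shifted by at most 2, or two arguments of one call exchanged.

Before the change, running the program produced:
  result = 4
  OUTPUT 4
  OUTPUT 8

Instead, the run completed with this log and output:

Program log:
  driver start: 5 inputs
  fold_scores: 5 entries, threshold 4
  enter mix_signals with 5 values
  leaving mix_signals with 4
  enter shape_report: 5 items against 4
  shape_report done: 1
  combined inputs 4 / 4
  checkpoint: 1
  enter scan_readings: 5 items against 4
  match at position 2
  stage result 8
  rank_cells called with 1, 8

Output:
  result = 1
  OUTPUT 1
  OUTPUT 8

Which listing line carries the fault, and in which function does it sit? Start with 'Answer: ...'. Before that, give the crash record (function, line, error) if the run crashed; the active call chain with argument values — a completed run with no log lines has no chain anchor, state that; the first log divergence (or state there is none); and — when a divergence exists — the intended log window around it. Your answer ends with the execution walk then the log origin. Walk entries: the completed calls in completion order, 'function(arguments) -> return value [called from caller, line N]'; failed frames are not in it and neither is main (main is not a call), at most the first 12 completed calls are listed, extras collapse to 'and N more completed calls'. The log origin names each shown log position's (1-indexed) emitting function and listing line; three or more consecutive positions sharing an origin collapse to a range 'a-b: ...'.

Answer: the defect is in shape_report at line 17.
Key observation: The earliest visible damage is log position 7 — 'combined inputs 4 / 4' rather than the intended 'combined inputs 4 / 1'.
Call chain: main -> rank_cells(1, 8) (called at line 59).
First divergence: at position 7 the run shows 'combined inputs 4 / 4' where the working version logs 'combined inputs 4 / 1'.
Intended log window:
  5: enter shape_report: 5 items against 4
  6: shape_report done: 1
  7: combined inputs 4 / 1
  8: checkpoint: 4
Execution walk:
  mix_signals([1, 12, 4, 8, 12]) -> 4  [called from fold_scores, line 27]
  shape_report([1, 12, 4, 8, 12], 4) -> 4  [called from fold_scores, line 28]
  fold_scores([1, 12, 4, 8, 12], 4) -> 1  [called from main, line 55]
  scan_readings([1, 12, 4, 8, 12], 4) -> 2  [called from split_margin, line 40]
  split_margin([1, 12, 4, 8, 12], 4) -> 8  [called from main, line 57]
  rank_cells(1, 8) -> 1  [called from main, line 59]
Log origins:
  1: from main, line 54
  2: from fold_scores, line 26
  3: from mix_signals, line 2
  4: from mix_signals, line 7
  5: from shape_report, line 11
  6: from shape_report, line 16
  7: from fold_scores, line 29
  8: from main, line 56
  9: from scan_readings, line 34
  10: from split_margin, line 41
  11: from main, line 58
  12: from rank_cells, line 46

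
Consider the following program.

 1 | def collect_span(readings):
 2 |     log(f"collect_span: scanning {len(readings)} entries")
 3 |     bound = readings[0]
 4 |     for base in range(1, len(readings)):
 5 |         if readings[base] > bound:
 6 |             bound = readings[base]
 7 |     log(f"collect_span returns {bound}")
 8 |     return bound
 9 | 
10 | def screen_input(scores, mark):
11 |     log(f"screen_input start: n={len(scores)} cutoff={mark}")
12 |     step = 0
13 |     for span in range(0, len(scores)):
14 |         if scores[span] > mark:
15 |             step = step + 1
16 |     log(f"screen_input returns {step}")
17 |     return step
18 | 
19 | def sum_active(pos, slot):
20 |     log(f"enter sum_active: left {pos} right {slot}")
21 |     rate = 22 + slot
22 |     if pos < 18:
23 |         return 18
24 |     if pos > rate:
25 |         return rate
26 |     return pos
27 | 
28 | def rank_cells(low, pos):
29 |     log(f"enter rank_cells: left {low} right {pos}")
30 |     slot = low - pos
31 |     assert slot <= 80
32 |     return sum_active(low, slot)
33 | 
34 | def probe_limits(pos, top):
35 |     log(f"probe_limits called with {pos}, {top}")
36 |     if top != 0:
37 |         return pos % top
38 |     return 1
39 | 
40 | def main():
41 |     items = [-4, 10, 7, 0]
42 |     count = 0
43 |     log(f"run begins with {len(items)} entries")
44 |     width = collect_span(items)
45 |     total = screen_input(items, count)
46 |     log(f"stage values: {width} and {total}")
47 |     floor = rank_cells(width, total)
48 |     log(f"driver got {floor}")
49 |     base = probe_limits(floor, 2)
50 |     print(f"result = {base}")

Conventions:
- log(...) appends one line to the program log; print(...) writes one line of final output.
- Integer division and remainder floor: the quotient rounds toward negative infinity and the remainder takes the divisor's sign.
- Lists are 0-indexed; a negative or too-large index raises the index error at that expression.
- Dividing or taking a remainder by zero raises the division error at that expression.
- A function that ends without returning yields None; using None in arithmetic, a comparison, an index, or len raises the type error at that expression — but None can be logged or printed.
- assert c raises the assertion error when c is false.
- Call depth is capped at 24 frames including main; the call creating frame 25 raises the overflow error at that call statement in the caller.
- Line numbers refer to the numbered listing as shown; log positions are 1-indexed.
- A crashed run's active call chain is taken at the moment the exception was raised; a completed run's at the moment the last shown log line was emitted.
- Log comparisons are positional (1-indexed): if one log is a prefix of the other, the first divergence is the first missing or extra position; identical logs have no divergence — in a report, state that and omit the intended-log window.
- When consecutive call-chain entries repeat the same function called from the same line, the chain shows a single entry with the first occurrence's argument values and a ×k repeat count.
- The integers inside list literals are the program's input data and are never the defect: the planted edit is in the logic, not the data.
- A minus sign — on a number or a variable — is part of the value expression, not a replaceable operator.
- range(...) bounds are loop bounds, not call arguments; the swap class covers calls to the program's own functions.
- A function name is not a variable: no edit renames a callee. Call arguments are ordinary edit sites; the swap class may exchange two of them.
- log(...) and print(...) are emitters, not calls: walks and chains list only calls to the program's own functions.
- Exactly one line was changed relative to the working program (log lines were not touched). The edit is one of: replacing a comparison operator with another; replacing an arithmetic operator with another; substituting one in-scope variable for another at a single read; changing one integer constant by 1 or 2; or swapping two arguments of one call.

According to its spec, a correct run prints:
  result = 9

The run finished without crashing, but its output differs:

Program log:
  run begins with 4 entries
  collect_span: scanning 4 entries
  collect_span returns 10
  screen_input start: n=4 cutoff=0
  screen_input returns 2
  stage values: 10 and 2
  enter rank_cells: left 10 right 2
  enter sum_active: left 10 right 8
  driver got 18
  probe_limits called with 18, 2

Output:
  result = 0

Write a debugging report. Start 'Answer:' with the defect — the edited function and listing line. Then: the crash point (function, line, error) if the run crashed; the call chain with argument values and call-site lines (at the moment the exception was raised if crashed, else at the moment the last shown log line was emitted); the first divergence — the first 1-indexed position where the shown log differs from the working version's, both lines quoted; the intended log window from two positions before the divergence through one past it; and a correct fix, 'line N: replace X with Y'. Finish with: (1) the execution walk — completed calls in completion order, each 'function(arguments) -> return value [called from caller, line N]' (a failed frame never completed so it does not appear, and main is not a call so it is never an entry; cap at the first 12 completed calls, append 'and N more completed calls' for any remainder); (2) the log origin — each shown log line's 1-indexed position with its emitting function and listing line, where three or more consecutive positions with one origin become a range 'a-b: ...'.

Answer: the defect is in probe_limits at line 37.
Key fact: No log line changed; the fault shows up purely in the output.
Call chain: main -> probe_limits(18, 2) (called at line 49).
First divergence: none; the two logs match at every position.
Execution walk:
  collect_span([-4, 10, 7, 0]) -> 10  [called from main, line 44]
  screen_input([-4, 10, 7, 0], 0) -> 2  [called from main, line 45]
  sum_active(10, 8) -> 18  [called from rank_cells, line 32]
  rank_cells(10, 2) -> 18  [called from main, line 47]
  probe_limits(18, 2) -> 0  [called from main, line 49]
Log line origins:
  1 — main, line 43
  2 — collect_span, line 2
  3 — collect_span, line 7
  4 — screen_input, line 11
  5 — screen_input, line 16
  6 — main, line 46
  7 — rank_cells, line 29
  8 — sum_active, line 20
  9 — main, line 48
  10 — probe_limits, line 35
A correct fix: line 37: replace `%` with `//`.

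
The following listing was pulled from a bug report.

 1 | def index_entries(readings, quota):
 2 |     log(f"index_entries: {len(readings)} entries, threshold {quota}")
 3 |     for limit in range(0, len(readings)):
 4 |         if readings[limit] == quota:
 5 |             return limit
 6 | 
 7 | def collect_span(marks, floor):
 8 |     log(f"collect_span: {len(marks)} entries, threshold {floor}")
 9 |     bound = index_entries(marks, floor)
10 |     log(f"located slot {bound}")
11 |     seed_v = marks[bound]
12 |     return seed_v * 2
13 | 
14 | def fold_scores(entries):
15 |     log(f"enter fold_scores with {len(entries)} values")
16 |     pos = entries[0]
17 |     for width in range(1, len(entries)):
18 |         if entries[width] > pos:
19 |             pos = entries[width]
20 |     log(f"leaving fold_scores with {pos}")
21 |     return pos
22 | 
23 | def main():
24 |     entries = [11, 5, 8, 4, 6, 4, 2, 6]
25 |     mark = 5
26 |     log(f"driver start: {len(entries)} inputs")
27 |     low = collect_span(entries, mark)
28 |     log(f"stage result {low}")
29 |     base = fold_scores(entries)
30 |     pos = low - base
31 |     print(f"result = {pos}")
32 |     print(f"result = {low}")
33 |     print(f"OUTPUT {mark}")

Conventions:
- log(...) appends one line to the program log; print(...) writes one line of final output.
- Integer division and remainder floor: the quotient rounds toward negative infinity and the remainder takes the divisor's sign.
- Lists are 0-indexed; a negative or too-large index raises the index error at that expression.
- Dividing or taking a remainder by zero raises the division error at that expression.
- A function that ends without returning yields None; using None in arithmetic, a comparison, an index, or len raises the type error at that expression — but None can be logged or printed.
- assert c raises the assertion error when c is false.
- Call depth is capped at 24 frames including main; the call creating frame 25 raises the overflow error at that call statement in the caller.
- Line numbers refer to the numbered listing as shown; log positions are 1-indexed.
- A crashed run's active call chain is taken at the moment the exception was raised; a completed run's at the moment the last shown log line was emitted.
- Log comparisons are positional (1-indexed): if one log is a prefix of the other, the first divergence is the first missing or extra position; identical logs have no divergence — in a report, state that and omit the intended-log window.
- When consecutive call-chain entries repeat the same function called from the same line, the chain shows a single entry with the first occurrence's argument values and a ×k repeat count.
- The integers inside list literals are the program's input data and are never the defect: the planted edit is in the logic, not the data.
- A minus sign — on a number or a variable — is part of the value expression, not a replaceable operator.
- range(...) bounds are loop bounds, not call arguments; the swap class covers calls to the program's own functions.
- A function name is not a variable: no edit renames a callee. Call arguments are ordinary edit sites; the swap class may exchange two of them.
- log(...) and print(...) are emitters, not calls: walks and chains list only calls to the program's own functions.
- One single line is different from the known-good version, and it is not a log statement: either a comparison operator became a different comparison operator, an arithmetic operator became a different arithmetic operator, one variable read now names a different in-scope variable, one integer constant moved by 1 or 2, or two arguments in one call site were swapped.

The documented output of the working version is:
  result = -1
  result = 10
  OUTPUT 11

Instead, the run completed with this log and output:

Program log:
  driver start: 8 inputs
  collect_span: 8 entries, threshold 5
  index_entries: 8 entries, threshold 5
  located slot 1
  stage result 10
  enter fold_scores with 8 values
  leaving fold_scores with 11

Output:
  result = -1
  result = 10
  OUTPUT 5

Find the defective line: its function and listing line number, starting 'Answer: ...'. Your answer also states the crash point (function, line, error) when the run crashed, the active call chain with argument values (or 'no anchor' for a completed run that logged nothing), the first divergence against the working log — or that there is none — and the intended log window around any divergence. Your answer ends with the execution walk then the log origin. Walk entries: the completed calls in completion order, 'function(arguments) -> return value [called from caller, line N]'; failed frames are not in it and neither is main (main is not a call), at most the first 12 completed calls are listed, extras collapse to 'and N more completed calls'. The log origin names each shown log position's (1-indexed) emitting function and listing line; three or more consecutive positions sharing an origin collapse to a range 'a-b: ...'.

Answer: the defect is in main at line 33.
The tell: Log streams are identical — the defect surfaces only in the printed output.
Call chain: main -> fold_scores([11, 5, 8, 4, 6, 4, 2, 6]) (called at line 29).
First divergence: none — the logs agree in full.
Execution walk:
  index_entries([11, 5, 8, 4, 6, 4, 2, 6], 5) -> 1  [called from collect_span, line 9]
  collect_span([11, 5, 8, 4, 6, 4, 2, 6], 5) -> 10  [called from main, line 27]
  fold_scores([11, 5, 8, 4, 6, 4, 2, 6]) -> 11  [called from main, line 29]
Log line origins:
  1: emitted by main (line 26)
  2: emitted by collect_span (line 8)
  3: emitted by index_entries (line 2)
  4: emitted by collect_span (line 10)
  5: emitted by main (line 28)
  6: emitted by fold_scores (line 15)
  7: emitted by fold_scores (line 20)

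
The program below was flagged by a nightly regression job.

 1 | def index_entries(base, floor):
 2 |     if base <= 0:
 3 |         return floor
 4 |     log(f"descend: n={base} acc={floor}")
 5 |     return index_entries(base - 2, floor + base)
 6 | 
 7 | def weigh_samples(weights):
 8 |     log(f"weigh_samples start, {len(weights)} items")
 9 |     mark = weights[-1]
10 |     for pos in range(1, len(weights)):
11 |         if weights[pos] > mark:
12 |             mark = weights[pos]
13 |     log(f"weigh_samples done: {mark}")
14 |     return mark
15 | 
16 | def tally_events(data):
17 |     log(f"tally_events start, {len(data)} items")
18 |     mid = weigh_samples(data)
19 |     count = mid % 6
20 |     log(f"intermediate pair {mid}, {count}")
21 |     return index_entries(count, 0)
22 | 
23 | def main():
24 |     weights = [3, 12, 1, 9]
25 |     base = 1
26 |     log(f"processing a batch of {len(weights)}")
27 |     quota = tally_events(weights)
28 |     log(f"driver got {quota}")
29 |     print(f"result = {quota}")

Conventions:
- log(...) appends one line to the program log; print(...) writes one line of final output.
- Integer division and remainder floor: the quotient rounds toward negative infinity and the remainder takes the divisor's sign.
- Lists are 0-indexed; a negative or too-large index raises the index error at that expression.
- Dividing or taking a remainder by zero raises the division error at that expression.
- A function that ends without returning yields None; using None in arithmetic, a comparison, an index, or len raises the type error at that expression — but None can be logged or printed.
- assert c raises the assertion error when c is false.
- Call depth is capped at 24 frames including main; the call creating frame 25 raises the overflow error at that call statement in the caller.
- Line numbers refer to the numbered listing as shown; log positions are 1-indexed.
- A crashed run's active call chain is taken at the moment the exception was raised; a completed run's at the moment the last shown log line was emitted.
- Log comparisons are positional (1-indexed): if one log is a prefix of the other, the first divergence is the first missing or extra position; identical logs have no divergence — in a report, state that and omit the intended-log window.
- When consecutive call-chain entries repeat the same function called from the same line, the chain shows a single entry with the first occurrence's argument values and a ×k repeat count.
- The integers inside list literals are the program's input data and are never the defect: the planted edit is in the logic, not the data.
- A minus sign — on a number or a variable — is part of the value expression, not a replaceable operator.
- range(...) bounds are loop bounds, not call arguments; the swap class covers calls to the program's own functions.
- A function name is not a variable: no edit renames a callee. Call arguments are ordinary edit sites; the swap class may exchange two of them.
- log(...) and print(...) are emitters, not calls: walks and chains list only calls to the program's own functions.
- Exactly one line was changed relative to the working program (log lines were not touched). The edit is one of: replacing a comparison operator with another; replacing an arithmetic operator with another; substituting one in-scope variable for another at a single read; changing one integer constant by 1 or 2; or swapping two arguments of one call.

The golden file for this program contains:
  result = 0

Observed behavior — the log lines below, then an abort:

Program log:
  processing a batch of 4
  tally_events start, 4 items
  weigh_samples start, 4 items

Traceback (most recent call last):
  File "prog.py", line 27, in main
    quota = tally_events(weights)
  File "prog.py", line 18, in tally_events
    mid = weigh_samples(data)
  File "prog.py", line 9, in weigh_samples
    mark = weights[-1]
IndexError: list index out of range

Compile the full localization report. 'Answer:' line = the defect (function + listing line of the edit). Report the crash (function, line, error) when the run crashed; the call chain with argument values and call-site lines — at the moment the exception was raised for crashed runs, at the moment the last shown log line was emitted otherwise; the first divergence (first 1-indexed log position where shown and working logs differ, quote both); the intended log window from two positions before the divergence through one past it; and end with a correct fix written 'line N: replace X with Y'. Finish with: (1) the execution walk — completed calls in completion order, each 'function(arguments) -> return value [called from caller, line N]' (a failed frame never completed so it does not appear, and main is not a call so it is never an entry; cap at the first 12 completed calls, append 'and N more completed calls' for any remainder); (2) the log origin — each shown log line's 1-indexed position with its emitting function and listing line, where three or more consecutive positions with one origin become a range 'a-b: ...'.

Answer: the defect is in weigh_samples at line 9.
The tell: The faulty run's log stops after 3 lines; the working version's next line would be 'weigh_samples done: 12'.
Crash: weigh_samples, line 9, IndexError.
Call chain: main -> tally_events([3, 12, 1, 9]) (called at line 27) -> weigh_samples([3, 12, 1, 9]) (called at line 18).
First divergence: position 4; the shown log stops at 3 lines while the working version next logs 'weigh_samples done: 12'.
Intended log window:
  2: tally_events start, 4 items
  3: weigh_samples start, 4 items
  4: weigh_samples done: 12
  5: intermediate pair 12, 0
Execution walk:
  (no call completed)
Log origin:
  1: emitted by main (line 26)
  2: emitted by tally_events (line 17)
  3: emitted by weigh_samples (line 8)
A correct fix: line 9: replace `-1` with `0`.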